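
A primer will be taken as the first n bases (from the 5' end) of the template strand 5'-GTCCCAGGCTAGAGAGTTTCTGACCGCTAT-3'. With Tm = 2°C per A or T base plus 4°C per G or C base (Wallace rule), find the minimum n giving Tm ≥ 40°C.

n = 12

First 11 bases: GTCCCAGGCTA → Tm = 36°C (< 40°C)
First 12 bases: GTCCCAGGCTAG → Tm = 40°C (≥ 40°C)
Since every base adds ≥2°C, Tm only increases with n, so the threshold is first crossed at n = 12.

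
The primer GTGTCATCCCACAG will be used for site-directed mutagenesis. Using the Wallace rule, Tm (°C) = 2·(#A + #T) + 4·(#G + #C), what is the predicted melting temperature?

Counting bases: G=3, C=5, A=3, T=3
So N_AT = 6 and N_GC = 8.
Tm = 2×6 + 4×8 = 44°C

44°C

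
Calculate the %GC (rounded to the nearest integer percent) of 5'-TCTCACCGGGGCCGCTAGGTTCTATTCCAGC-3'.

61%

C=11, A=4, G=8, T=8
G+C = 8 + 11 = 19 out of 31 bases
%GC = 19/31 × 100 = 61.29% ≈ 61%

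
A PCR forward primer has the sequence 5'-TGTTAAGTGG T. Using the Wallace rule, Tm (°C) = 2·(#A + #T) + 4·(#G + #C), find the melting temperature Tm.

Scanning the sequence gives C=0, A=2, G=4, T=5.
A+T = 7, G+C = 4
Tm = 4·4 + 2·7 = 16 + 14 = 30°C

30°C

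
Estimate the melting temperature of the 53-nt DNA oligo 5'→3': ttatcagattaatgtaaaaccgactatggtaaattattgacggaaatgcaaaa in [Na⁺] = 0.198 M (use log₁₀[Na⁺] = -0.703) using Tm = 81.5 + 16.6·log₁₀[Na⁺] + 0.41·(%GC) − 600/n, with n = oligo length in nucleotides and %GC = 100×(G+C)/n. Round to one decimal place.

70.1°C

Length n = 53. Counting bases: G=9, C=6, T=15, A=23
G+C = 15, so %GC = 15/53 × 100 = 28.302%
Salt term: 16.6 × (-0.703) = -11.67
GC term: 0.41 × 28.302 = 11.604; length term: −600/53 = −11.321
Tm = 81.5 + (-11.67) + 11.604 − 11.321 = 70.113 → 70.1°C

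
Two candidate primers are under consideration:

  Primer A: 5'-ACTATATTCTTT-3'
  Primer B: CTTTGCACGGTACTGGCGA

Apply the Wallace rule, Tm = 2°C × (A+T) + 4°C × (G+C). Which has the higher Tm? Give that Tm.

Primer A: A+T=10, G+C=2 → Tm = 2(10)+4(2) = 28°C
Primer B: A+T=8, G+C=11 → Tm = 2(8)+4(11) = 60°C
28°C vs 60°C → primer B is higher.

Primer B, 60°C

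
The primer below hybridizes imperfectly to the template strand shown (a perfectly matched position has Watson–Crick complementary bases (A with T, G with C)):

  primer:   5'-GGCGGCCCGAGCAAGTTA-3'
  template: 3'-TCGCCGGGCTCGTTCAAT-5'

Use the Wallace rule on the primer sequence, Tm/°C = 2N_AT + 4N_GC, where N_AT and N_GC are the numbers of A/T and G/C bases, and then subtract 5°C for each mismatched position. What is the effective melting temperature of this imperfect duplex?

Primer base counts: A=4, T=2, G=7, C=5 → A+T=6, G+C=12
Perfect-match Tm = 2(6) + 4(12) = 12 + 48 = 60°C
Mismatches (positions where the bases are not complementary): 1 (at position 1)
Effective Tm = 60 − 1×5 = 60 − 5 = 55°C

55°C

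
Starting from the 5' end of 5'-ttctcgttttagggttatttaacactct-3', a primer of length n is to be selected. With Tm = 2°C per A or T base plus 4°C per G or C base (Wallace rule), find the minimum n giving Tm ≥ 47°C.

n = 18

First 17 bases: TTCTCGTTTTAGGGTTA → Tm = 46°C (< 47°C)
First 18 bases: TTCTCGTTTTAGGGTTAT → Tm = 48°C (≥ 47°C)
Since every base adds ≥2°C, Tm only increases with n, so the threshold is first crossed at n = 18.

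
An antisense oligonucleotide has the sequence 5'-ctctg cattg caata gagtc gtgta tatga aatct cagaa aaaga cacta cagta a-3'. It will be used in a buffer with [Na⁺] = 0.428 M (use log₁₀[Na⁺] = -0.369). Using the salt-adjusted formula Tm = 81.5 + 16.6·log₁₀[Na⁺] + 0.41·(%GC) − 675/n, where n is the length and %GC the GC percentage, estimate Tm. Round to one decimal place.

78.0°C

Length n = 56. Scanning the sequence gives G=10, C=10, T=14, A=22.
G+C = 20, so %GC = 20/56 × 100 = 35.714%
Salt term: 16.6 × (-0.369) = -6.125
GC term: 0.41 × 35.714 = 14.643; length term: −675/56 = −12.054
Tm = 81.5 + (-6.125) + 14.643 − 12.054 = 77.964 → 78.0°C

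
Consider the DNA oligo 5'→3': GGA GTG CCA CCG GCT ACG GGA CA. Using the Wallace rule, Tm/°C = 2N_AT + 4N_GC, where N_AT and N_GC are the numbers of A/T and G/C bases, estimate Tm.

78°C

Counting bases: A=5, G=9, T=2, C=7
A+T = 7, G+C = 16
Tm = 4·16 + 2·7 = 64 + 14 = 78°C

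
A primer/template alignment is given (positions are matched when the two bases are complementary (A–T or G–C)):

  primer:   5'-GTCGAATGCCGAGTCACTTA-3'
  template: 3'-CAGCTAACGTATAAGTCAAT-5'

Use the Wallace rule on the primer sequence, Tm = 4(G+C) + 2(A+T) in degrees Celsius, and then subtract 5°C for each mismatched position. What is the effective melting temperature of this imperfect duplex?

35°C

Primer base counts: A=5, T=5, G=5, C=5 → A+T=10, G+C=10
Perfect-match Tm = 2(10) + 4(10) = 20 + 40 = 60°C
Mismatches (positions where the bases are not complementary): 5 (at positions 6, 10, 11, 13, 17)
Effective Tm = 60 − 5×5 = 60 − 25 = 35°C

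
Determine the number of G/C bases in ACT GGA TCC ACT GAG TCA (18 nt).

9

Base counts: G=4, T=4, A=5, C=5
G+C = 4 + 5 = 9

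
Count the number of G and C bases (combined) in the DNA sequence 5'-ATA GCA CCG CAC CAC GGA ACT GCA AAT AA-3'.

Counting bases: G=5, T=3, A=12, C=9
Total G or C: 5 + 9 = 14

14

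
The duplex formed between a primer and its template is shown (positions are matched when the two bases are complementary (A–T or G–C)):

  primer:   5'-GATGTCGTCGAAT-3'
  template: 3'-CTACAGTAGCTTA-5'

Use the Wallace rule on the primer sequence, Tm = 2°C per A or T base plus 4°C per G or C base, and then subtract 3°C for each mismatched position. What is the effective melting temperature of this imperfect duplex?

Primer base counts: A=3, T=4, G=4, C=2 → A+T=7, G+C=6
Perfect-match Tm = 2(7) + 4(6) = 14 + 24 = 38°C
Mismatches (positions where the bases are not complementary): 1 (at position 7)
Effective Tm = 38 − 1×3 = 38 − 3 = 35°C

35°C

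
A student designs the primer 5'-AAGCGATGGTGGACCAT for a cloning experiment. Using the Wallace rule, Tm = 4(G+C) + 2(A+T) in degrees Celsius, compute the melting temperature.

52°C

T=3, G=6, C=3, A=5
A+T = 8, G+C = 9
Tm = 2(8) + 4(9) = 16 + 36 = 52°C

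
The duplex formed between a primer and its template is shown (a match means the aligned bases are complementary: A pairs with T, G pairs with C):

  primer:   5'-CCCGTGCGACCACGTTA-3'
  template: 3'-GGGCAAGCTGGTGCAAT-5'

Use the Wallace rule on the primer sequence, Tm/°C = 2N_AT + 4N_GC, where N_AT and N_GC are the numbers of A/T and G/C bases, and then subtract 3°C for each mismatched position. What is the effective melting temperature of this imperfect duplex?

53°C

Primer base counts: A=3, T=3, G=4, C=7 → A+T=6, G+C=11
Perfect-match Tm = 2(6) + 4(11) = 12 + 44 = 56°C
Mismatches (positions where the bases are not complementary): 1 (at position 6)
Effective Tm = 56 − 1×3 = 56 − 3 = 53°C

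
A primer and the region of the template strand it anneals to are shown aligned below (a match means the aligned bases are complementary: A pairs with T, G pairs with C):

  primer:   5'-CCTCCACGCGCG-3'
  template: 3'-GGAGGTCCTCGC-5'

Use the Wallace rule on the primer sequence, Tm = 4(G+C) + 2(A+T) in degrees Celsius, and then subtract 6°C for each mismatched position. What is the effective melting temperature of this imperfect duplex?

32°C

Primer base counts: A=1, T=1, G=3, C=7 → A+T=2, G+C=10
Perfect-match Tm = 2(2) + 4(10) = 4 + 40 = 44°C
Mismatches (positions where the bases are not complementary): 2 (at positions 7, 9)
Effective Tm = 44 − 2×6 = 44 − 12 = 32°C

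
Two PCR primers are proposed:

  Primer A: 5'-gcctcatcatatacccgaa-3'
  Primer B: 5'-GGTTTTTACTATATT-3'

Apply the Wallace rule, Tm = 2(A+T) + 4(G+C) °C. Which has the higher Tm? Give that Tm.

Primer A: A+T=10, G+C=9 → Tm = 2(10)+4(9) = 56°C
Primer B: A+T=12, G+C=3 → Tm = 2(12)+4(3) = 36°C
56°C vs 36°C → primer A is higher.

Primer A, 56°C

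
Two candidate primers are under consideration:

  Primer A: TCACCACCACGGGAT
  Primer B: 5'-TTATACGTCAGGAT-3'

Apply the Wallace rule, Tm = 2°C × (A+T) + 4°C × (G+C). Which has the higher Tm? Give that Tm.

Primer A: A+T=6, G+C=9 → Tm = 2(6)+4(9) = 48°C
Primer B: A+T=9, G+C=5 → Tm = 2(9)+4(5) = 38°C
48°C vs 38°C → primer A is higher.

Primer A, 48°C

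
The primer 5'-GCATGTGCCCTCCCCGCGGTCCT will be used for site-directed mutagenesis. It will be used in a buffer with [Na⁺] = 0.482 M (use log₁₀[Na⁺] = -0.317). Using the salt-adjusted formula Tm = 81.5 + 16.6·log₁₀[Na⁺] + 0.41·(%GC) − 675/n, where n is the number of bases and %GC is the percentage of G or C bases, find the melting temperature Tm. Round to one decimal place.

Length n = 23. Base counts: C=11, A=1, G=6, T=5
G+C = 17, so %GC = 17/23 × 100 = 73.913%
Salt term: 16.6 × (-0.317) = -5.262
GC term: 0.41 × 73.913 = 30.304; length term: −675/23 = −29.348
Tm = 81.5 + (-5.262) + 30.304 − 29.348 = 77.194 → 77.2°C

77.2°C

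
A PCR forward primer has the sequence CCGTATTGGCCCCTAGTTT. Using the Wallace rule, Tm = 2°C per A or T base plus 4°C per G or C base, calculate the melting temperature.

Base counts: T=7, C=6, G=4, A=2
So N_AT = 9 and N_GC = 10.
Tm = 2(9) + 4(10) = 18 + 40 = 58°C

58°C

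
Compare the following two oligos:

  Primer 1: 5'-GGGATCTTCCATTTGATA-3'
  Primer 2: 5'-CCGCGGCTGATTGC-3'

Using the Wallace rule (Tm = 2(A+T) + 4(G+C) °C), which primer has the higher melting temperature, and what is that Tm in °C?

Primer 1: A+T=11, G+C=7 → Tm = 2(11)+4(7) = 50°C
Primer 2: A+T=4, G+C=10 → Tm = 2(4)+4(10) = 48°C
50°C vs 48°C → primer 1 is higher.

Primer 1, 50°C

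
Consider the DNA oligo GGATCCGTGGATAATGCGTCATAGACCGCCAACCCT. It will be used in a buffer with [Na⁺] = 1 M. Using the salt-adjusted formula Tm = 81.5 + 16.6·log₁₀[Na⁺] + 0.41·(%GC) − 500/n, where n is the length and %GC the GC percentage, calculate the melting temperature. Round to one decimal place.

Length n = 36. T=7, C=11, A=9, G=9
G+C = 20, so %GC = 20/36 × 100 = 55.556%
Salt term: 16.6 × (0) = 0
GC term: 0.41 × 55.556 = 22.778; length term: −500/36 = −13.889
Tm = 81.5 + (0) + 22.778 − 13.889 = 90.389 → 90.4°C

90.4°C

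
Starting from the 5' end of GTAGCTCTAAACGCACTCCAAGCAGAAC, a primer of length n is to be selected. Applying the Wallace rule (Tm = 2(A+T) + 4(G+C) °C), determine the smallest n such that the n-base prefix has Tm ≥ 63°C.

First 21 bases: GTAGCTCTAAACGCACTCCAA → Tm = 62°C (< 63°C)
First 22 bases: GTAGCTCTAAACGCACTCCAAG → Tm = 66°C (≥ 63°C)
Since every base adds ≥2°C, Tm only increases with n, so the threshold is first crossed at n = 22.

n = 22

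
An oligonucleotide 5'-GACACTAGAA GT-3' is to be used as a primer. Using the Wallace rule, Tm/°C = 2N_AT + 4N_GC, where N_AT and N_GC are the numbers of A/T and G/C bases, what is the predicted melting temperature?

34°C

Counting bases: G=3, T=2, C=2, A=5
So N_AT = 7 and N_GC = 5.
Tm = 4·5 + 2·7 = 20 + 14 = 34°C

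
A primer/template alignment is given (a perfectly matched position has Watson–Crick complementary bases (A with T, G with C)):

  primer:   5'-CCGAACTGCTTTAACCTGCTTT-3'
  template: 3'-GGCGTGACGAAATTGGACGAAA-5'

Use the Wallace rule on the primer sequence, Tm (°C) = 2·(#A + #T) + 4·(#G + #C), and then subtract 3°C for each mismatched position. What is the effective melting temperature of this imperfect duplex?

61°C

Primer base counts: A=4, T=8, G=3, C=7 → A+T=12, G+C=10
Perfect-match Tm = 2(12) + 4(10) = 24 + 40 = 64°C
Mismatches (positions where the bases are not complementary): 1 (at position 4)
Effective Tm = 64 − 1×3 = 64 − 3 = 61°C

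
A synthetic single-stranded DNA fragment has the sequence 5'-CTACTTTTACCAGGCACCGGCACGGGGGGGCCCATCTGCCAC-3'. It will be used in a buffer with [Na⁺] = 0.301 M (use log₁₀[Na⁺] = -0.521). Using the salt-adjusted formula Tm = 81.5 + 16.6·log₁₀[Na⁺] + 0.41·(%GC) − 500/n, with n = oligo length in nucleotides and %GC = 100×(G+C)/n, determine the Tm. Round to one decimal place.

88.3°C

Length n = 42. A=7, T=7, G=12, C=16
G+C = 28, so %GC = 28/42 × 100 = 66.667%
Salt term: 16.6 × (-0.521) = -8.649
GC term: 0.41 × 66.667 = 27.333; length term: −500/42 = −11.905
Tm = 81.5 + (-8.649) + 27.333 − 11.905 = 88.279 → 88.3°C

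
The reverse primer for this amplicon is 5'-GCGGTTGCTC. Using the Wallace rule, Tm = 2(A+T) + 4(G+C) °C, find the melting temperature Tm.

34°C

G=4, C=3, A=0, T=3
AT pairs contribute 3, GC pairs contribute 7.
Tm = 2×3 + 4×7 = 34°C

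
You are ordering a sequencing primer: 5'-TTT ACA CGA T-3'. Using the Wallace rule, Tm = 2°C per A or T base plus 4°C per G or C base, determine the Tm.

Counting bases: A=3, T=4, C=2, G=1
So N_AT = 7 and N_GC = 3.
Tm = 4·3 + 2·7 = 12 + 14 = 26°C

26°C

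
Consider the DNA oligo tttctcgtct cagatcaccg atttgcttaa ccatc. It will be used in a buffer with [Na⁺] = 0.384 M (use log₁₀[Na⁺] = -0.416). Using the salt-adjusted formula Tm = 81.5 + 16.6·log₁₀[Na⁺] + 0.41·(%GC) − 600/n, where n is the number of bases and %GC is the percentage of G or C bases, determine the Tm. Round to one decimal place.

Length n = 35. C=11, A=7, T=13, G=4
G+C = 15, so %GC = 15/35 × 100 = 42.857%
Salt term: 16.6 × (-0.416) = -6.906
GC term: 0.41 × 42.857 = 17.571; length term: −600/35 = −17.143
Tm = 81.5 + (-6.906) + 17.571 − 17.143 = 75.022 → 75.0°C

75.0°C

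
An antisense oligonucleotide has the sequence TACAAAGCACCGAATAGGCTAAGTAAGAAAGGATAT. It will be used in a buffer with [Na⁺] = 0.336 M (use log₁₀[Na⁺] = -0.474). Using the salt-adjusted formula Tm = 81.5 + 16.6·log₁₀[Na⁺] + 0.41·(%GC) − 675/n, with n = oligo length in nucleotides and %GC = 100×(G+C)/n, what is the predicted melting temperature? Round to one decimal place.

Length n = 36. Counting bases: G=8, T=6, A=17, C=5
G+C = 13, so %GC = 13/36 × 100 = 36.111%
Salt term: 16.6 × (-0.474) = -7.868
GC term: 0.41 × 36.111 = 14.806; length term: −675/36 = −18.75
Tm = 81.5 + (-7.868) + 14.806 − 18.75 = 69.688 → 69.7°C

69.7°C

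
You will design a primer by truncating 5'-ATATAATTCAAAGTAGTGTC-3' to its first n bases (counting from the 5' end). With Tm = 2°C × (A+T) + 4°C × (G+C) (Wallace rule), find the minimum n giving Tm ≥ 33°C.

First 14 bases: ATATAATTCAAAGT → Tm = 32°C (< 33°C)
First 15 bases: ATATAATTCAAAGTA → Tm = 34°C (≥ 33°C)
Each additional base adds 2°C (A/T) or 4°C (G/C), so Tm is non-decreasing in n; n = 15 is the first length to reach 33°C.

n = 15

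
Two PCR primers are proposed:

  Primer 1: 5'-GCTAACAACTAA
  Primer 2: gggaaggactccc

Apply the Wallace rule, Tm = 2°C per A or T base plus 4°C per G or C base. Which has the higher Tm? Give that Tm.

Primer 1: A+T=8, G+C=4 → Tm = 2(8)+4(4) = 32°C
Primer 2: A+T=4, G+C=9 → Tm = 2(4)+4(9) = 44°C
32°C vs 44°C → primer 2 is higher.

Primer 2, 44°C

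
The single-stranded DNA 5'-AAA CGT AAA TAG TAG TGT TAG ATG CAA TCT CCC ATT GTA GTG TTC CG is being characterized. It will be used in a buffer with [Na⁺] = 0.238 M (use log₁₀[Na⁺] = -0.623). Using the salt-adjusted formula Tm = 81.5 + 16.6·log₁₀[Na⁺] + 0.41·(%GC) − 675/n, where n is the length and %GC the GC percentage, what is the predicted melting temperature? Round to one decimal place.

72.5°C

Length n = 47. T=15, A=14, C=8, G=10
G+C = 18, so %GC = 18/47 × 100 = 38.298%
Salt term: 16.6 × (-0.623) = -10.342
GC term: 0.41 × 38.298 = 15.702; length term: −675/47 = −14.362
Tm = 81.5 + (-10.342) + 15.702 − 14.362 = 72.498 → 72.5°C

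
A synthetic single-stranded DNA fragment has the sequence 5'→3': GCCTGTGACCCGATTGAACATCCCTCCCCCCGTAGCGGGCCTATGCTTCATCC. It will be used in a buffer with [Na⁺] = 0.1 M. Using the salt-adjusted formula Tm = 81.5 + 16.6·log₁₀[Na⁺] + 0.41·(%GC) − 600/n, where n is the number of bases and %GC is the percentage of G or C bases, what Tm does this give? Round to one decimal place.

79.1°C

Length n = 53. Counting bases: A=8, T=12, G=11, C=22
G+C = 33, so %GC = 33/53 × 100 = 62.264%
Salt term: 16.6 × (-1) = -16.6
GC term: 0.41 × 62.264 = 25.528; length term: −600/53 = −11.321
Tm = 81.5 + (-16.6) + 25.528 − 11.321 = 79.107 → 79.1°C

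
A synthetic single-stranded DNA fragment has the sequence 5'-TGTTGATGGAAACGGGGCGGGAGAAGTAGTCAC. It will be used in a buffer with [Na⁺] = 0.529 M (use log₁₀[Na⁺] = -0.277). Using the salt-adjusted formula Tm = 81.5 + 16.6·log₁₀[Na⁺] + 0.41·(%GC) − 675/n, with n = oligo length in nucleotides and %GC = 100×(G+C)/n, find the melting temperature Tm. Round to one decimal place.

78.8°C

Length n = 33. Scanning the sequence gives T=6, A=9, G=14, C=4.
G+C = 18, so %GC = 18/33 × 100 = 54.545%
Salt term: 16.6 × (-0.277) = -4.598
GC term: 0.41 × 54.545 = 22.363; length term: −675/33 = −20.455
Tm = 81.5 + (-4.598) + 22.363 − 20.455 = 78.81 → 78.8°C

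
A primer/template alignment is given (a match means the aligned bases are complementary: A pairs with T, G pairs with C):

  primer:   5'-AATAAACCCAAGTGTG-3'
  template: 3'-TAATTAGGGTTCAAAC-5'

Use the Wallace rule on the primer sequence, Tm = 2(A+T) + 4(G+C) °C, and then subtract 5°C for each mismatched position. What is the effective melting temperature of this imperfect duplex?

29°C

Primer base counts: A=7, T=3, G=3, C=3 → A+T=10, G+C=6
Perfect-match Tm = 2(10) + 4(6) = 20 + 24 = 44°C
Mismatches (positions where the bases are not complementary): 3 (at positions 2, 6, 14)
Effective Tm = 44 − 3×5 = 44 − 15 = 29°C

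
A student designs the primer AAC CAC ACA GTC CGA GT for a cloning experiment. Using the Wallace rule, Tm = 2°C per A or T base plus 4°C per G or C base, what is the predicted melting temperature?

52°C

T=2, C=6, A=6, G=3
A+T = 8, G+C = 9
Tm = 4·9 + 2·8 = 36 + 16 = 52°C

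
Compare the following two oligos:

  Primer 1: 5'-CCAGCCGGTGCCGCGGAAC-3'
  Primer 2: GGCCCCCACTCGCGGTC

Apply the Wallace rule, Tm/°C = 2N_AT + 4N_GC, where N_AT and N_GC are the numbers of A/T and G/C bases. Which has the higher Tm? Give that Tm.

Primer 1, 68°C

Primer 1: A+T=4, G+C=15 → Tm = 2(4)+4(15) = 68°C
Primer 2: A+T=3, G+C=14 → Tm = 2(3)+4(14) = 62°C
68°C vs 62°C → primer 1 is higher.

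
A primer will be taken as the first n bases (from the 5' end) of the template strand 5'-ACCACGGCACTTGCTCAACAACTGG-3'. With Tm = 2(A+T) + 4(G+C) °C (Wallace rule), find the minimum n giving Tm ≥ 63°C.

n = 21

First 20 bases: ACCACGGCACTTGCTCAACA → Tm = 62°C (< 63°C)
First 21 bases: ACCACGGCACTTGCTCAACAA → Tm = 64°C (≥ 63°C)
Since every base adds ≥2°C, Tm only increases with n, so the threshold is first crossed at n = 21.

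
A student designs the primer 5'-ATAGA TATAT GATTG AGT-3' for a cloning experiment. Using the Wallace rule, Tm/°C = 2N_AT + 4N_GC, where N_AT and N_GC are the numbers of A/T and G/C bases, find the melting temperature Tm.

44°C

Scanning the sequence gives A=7, G=4, C=0, T=7.
So N_AT = 14 and N_GC = 4.
Tm = 2×14 + 4×4 = 44°C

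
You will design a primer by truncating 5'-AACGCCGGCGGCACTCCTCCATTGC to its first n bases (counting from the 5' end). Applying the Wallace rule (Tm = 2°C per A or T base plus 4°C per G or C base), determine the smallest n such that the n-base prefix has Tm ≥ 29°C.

n = 9

First 8 bases: AACGCCGG → Tm = 28°C (< 29°C)
First 9 bases: AACGCCGGC → Tm = 32°C (≥ 29°C)
Each additional base adds 2°C (A/T) or 4°C (G/C), so Tm is non-decreasing in n; n = 9 is the first length to reach 29°C.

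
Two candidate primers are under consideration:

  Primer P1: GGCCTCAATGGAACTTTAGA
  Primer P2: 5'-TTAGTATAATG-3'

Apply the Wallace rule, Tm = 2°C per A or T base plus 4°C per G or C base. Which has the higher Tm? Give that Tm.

Primer P1, 58°C

Primer P1: A+T=11, G+C=9 → Tm = 2(11)+4(9) = 58°C
Primer P2: A+T=9, G+C=2 → Tm = 2(9)+4(2) = 26°C
58°C vs 26°C → primer P1 is higher.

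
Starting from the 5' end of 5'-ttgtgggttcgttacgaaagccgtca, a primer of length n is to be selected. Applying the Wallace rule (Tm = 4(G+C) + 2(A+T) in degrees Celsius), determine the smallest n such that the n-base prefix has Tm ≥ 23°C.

n = 8

First 7 bases: TTGTGGG → Tm = 22°C (< 23°C)
First 8 bases: TTGTGGGT → Tm = 24°C (≥ 23°C)
Since every base adds ≥2°C, Tm only increases with n, so the threshold is first crossed at n = 8.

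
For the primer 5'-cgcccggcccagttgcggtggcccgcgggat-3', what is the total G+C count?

25

Scanning the sequence gives T=4, G=13, C=12, A=2.
Total G or C: 13 + 12 = 25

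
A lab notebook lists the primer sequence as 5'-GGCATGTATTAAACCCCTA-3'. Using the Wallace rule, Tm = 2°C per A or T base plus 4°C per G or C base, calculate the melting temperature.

54°C

Scanning the sequence gives A=6, G=3, C=5, T=5.
AT pairs contribute 11, GC pairs contribute 8.
Tm = 4·8 + 2·11 = 32 + 22 = 54°C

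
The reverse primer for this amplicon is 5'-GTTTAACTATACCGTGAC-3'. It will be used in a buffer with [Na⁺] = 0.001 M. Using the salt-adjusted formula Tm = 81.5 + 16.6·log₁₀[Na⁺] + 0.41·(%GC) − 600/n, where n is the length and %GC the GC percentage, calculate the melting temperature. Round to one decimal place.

14.3°C

Length n = 18. Counting bases: G=3, T=6, C=4, A=5
G+C = 7, so %GC = 7/18 × 100 = 38.889%
Salt term: 16.6 × (-3) = -49.8
GC term: 0.41 × 38.889 = 15.944; length term: −600/18 = −33.333
Tm = 81.5 + (-49.8) + 15.944 − 33.333 = 14.311 → 14.3°C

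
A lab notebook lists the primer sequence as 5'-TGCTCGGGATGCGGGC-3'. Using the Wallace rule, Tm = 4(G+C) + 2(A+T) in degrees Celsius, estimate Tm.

T=3, A=1, C=4, G=8
So N_AT = 4 and N_GC = 12.
Tm = 2×4 + 4×12 = 56°C

56°C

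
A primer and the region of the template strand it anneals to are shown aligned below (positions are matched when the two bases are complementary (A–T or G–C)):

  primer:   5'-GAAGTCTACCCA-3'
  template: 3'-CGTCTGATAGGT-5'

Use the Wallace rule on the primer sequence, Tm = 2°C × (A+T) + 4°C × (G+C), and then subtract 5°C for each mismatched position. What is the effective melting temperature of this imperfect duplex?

Primer base counts: A=4, T=2, G=2, C=4 → A+T=6, G+C=6
Perfect-match Tm = 2(6) + 4(6) = 12 + 24 = 36°C
Mismatches (positions where the bases are not complementary): 3 (at positions 2, 5, 9)
Effective Tm = 36 − 3×5 = 36 − 15 = 21°C

21°C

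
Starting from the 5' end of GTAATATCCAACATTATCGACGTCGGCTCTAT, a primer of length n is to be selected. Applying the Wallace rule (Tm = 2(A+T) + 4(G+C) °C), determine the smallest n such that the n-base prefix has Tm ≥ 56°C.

n = 21

First 20 bases: GTAATATCCAACATTATCGA → Tm = 52°C (< 56°C)
First 21 bases: GTAATATCCAACATTATCGAC → Tm = 56°C (≥ 56°C)
Since every base adds ≥2°C, Tm only increases with n, so the threshold is first crossed at n = 21.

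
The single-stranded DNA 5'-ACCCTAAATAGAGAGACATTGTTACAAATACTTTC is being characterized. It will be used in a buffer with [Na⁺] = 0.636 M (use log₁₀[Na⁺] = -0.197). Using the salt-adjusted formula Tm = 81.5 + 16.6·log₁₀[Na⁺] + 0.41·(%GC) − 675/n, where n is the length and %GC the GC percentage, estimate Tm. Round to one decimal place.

Length n = 35. Scanning the sequence gives G=4, C=7, A=14, T=10.
G+C = 11, so %GC = 11/35 × 100 = 31.429%
Salt term: 16.6 × (-0.197) = -3.27
GC term: 0.41 × 31.429 = 12.886; length term: −675/35 = −19.286
Tm = 81.5 + (-3.27) + 12.886 − 19.286 = 71.83 → 71.8°C

71.8°C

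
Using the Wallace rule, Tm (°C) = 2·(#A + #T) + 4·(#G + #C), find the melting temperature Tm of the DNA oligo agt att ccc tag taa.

Base counts: A=5, T=5, C=3, G=2
AT pairs contribute 10, GC pairs contribute 5.
Tm = 4·5 + 2·10 = 20 + 20 = 40°C

40°C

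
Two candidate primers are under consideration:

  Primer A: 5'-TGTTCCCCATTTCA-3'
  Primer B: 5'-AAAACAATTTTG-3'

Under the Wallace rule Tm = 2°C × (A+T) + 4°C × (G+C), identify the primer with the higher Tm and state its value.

Primer A, 40°C

Primer A: A+T=8, G+C=6 → Tm = 2(8)+4(6) = 40°C
Primer B: A+T=10, G+C=2 → Tm = 2(10)+4(2) = 28°C
40°C vs 28°C → primer A is higher.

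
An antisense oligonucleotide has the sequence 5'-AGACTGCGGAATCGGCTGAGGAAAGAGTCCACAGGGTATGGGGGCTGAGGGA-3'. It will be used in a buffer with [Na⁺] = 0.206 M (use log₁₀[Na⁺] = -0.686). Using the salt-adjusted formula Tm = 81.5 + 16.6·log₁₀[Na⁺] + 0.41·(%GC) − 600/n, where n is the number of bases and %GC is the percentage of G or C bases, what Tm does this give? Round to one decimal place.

Length n = 52. Scanning the sequence gives G=23, T=7, A=14, C=8.
G+C = 31, so %GC = 31/52 × 100 = 59.615%
Salt term: 16.6 × (-0.686) = -11.388
GC term: 0.41 × 59.615 = 24.442; length term: −600/52 = −11.538
Tm = 81.5 + (-11.388) + 24.442 − 11.538 = 83.016 → 83.0°C

83.0°C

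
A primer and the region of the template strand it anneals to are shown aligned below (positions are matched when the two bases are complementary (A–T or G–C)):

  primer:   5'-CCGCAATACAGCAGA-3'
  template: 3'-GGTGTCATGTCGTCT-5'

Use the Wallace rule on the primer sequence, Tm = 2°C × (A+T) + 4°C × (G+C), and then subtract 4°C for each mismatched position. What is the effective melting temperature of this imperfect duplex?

38°C

Primer base counts: A=6, T=1, G=3, C=5 → A+T=7, G+C=8
Perfect-match Tm = 2(7) + 4(8) = 14 + 32 = 46°C
Mismatches (positions where the bases are not complementary): 2 (at positions 3, 6)
Effective Tm = 46 − 2×4 = 46 − 8 = 38°C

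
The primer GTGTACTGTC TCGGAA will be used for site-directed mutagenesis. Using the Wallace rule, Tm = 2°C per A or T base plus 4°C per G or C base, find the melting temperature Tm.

48°C

C=3, A=3, T=5, G=5
A+T = 8, G+C = 8
Tm = 2(8) + 4(8) = 16 + 32 = 48°C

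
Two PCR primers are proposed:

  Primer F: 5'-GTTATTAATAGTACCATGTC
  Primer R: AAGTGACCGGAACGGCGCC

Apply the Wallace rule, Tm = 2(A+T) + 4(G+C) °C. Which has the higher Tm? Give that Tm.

Primer R, 64°C

Primer F: A+T=14, G+C=6 → Tm = 2(14)+4(6) = 52°C
Primer R: A+T=6, G+C=13 → Tm = 2(6)+4(13) = 64°C
52°C vs 64°C → primer R is higher.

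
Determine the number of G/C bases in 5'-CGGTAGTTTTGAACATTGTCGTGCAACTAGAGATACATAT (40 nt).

Scanning the sequence gives G=9, A=12, C=6, T=13.
Total G or C: 9 + 6 = 15

15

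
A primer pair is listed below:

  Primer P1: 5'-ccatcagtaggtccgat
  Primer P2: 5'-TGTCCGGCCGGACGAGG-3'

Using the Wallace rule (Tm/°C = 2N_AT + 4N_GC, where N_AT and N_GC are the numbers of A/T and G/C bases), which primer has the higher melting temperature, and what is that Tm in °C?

Primer P1: A+T=8, G+C=9 → Tm = 2(8)+4(9) = 52°C
Primer P2: A+T=4, G+C=13 → Tm = 2(4)+4(13) = 60°C
52°C vs 60°C → primer P2 is higher.

Primer P2, 60°C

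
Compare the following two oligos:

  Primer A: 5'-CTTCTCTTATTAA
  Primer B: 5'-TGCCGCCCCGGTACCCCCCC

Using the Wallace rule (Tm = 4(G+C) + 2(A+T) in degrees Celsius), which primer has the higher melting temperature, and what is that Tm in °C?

Primer A: A+T=10, G+C=3 → Tm = 2(10)+4(3) = 32°C
Primer B: A+T=3, G+C=17 → Tm = 2(3)+4(17) = 74°C
32°C vs 74°C → primer B is higher.

Primer B, 74°C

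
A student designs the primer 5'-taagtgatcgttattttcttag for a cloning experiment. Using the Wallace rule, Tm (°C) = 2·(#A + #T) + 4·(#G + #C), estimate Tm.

Scanning the sequence gives T=11, G=4, C=2, A=5.
So N_AT = 16 and N_GC = 6.
Tm = 2×16 + 4×6 = 56°C

56°C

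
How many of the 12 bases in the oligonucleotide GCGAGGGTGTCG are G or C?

Scanning the sequence gives A=1, T=2, G=7, C=2.
G+C = 7 + 2 = 9

9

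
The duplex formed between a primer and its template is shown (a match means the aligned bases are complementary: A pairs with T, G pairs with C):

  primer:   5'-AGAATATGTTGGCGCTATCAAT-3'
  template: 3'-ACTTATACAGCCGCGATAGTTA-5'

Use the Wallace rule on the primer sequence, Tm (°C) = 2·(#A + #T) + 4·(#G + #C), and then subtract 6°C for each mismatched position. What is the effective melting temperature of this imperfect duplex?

Primer base counts: A=7, T=7, G=5, C=3 → A+T=14, G+C=8
Perfect-match Tm = 2(14) + 4(8) = 28 + 32 = 60°C
Mismatches (positions where the bases are not complementary): 2 (at positions 1, 10)
Effective Tm = 60 − 2×6 = 60 − 12 = 48°C

48°C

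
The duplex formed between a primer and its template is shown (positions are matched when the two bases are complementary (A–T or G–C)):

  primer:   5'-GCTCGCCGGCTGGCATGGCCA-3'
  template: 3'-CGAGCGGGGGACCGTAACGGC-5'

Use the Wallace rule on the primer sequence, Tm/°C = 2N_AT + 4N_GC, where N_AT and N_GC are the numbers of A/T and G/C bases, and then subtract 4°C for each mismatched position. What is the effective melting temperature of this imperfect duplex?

Primer base counts: A=2, T=3, G=8, C=8 → A+T=5, G+C=16
Perfect-match Tm = 2(5) + 4(16) = 10 + 64 = 74°C
Mismatches (positions where the bases are not complementary): 4 (at positions 8, 9, 17, 21)
Effective Tm = 74 − 4×4 = 74 − 16 = 58°C

58°C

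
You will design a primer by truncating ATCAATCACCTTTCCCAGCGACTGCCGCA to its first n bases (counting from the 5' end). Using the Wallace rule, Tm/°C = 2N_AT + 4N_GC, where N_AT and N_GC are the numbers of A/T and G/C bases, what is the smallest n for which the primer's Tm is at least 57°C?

n = 20

First 19 bases: ATCAATCACCTTTCCCAGC → Tm = 56°C (< 57°C)
First 20 bases: ATCAATCACCTTTCCCAGCG → Tm = 60°C (≥ 57°C)
Each additional base adds 2°C (A/T) or 4°C (G/C), so Tm is non-decreasing in n; n = 20 is the first length to reach 57°C.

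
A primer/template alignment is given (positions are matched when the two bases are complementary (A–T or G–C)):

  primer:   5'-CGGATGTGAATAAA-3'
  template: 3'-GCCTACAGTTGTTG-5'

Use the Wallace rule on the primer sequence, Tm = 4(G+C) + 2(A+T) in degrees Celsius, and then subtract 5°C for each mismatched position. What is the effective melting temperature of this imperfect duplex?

23°C

Primer base counts: A=6, T=3, G=4, C=1 → A+T=9, G+C=5
Perfect-match Tm = 2(9) + 4(5) = 18 + 20 = 38°C
Mismatches (positions where the bases are not complementary): 3 (at positions 8, 11, 14)
Effective Tm = 38 − 3×5 = 38 − 15 = 23°C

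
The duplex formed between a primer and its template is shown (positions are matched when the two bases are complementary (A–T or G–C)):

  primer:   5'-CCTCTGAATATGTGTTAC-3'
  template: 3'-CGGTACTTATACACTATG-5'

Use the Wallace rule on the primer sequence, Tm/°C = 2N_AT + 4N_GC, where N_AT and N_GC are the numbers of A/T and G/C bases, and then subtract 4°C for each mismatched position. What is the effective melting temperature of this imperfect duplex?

Primer base counts: A=4, T=7, G=3, C=4 → A+T=11, G+C=7
Perfect-match Tm = 2(11) + 4(7) = 22 + 28 = 50°C
Mismatches (positions where the bases are not complementary): 4 (at positions 1, 3, 4, 15)
Effective Tm = 50 − 4×4 = 50 − 16 = 34°C

34°C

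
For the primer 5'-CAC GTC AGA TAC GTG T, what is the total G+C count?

Counting bases: T=4, A=4, G=4, C=4
Total G or C: 4 + 4 = 8

8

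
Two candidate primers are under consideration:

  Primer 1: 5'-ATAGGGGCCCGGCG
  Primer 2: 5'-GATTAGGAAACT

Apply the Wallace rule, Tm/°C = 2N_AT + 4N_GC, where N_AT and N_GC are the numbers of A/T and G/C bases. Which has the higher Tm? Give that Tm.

Primer 1: A+T=3, G+C=11 → Tm = 2(3)+4(11) = 50°C
Primer 2: A+T=8, G+C=4 → Tm = 2(8)+4(4) = 32°C
50°C vs 32°C → primer 1 is higher.

Primer 1, 50°C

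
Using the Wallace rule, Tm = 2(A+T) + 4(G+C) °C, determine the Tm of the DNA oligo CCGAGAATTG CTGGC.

Scanning the sequence gives C=4, G=5, A=3, T=3.
A+T = 6, G+C = 9
Tm = 4·9 + 2·6 = 36 + 12 = 48°C

48°C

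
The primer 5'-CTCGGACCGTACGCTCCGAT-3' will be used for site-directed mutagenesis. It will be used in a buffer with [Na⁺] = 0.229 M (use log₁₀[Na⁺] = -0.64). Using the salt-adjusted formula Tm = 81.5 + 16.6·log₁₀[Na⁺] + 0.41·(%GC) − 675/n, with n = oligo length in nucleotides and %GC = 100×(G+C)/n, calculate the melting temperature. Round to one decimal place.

Length n = 20. Scanning the sequence gives A=3, T=4, C=8, G=5.
G+C = 13, so %GC = 13/20 × 100 = 65%
Salt term: 16.6 × (-0.64) = -10.624
GC term: 0.41 × 65 = 26.65; length term: −675/20 = −33.75
Tm = 81.5 + (-10.624) + 26.65 − 33.75 = 63.776 → 63.8°C

63.8°C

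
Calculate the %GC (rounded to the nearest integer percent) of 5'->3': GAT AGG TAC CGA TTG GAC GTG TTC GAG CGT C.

Counting bases: C=6, T=8, A=6, G=11
G+C = 11 + 6 = 17 out of 31 bases
%GC = 17/31 × 100 = 54.84% ≈ 55%

55%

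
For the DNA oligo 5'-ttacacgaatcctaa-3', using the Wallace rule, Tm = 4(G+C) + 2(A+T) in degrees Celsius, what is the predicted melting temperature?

40°C

Base counts: G=1, A=6, T=4, C=4
A+T = 10, G+C = 5
Tm = 2(10) + 4(5) = 20 + 20 = 40°C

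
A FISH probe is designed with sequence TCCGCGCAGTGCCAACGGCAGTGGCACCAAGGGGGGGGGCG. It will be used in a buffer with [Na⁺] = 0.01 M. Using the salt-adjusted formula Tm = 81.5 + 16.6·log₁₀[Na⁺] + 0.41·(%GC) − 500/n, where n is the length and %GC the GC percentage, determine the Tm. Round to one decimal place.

Length n = 41. Counting bases: C=12, G=19, A=7, T=3
G+C = 31, so %GC = 31/41 × 100 = 75.61%
Salt term: 16.6 × (-2) = -33.2
GC term: 0.41 × 75.61 = 31; length term: −500/41 = −12.195
Tm = 81.5 + (-33.2) + 31 − 12.195 = 67.105 → 67.1°C

67.1°C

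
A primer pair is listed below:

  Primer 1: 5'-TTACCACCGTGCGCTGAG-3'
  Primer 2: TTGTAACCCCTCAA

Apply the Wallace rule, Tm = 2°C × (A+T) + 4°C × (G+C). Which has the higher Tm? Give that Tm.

Primer 1: A+T=7, G+C=11 → Tm = 2(7)+4(11) = 58°C
Primer 2: A+T=8, G+C=6 → Tm = 2(8)+4(6) = 40°C
58°C vs 40°C → primer 1 is higher.

Primer 1, 58°C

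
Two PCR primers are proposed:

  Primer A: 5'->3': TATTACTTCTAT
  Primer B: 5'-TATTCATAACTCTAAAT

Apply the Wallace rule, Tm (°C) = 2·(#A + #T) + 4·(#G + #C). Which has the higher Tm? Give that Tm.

Primer A: A+T=10, G+C=2 → Tm = 2(10)+4(2) = 28°C
Primer B: A+T=14, G+C=3 → Tm = 2(14)+4(3) = 40°C
28°C vs 40°C → primer B is higher.

Primer B, 40°C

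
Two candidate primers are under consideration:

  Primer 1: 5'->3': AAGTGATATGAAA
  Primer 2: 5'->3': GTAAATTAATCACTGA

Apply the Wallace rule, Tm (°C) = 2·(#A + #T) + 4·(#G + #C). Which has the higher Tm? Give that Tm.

Primer 2, 40°C

Primer 1: A+T=10, G+C=3 → Tm = 2(10)+4(3) = 32°C
Primer 2: A+T=12, G+C=4 → Tm = 2(12)+4(4) = 40°C
32°C vs 40°C → primer 2 is higher.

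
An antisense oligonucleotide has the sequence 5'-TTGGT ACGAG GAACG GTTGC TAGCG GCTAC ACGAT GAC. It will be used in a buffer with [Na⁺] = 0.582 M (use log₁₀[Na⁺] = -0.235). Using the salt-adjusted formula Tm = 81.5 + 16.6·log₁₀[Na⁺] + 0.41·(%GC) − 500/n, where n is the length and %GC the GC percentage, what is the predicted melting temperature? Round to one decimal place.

87.1°C

Length n = 38. C=8, T=8, A=9, G=13
G+C = 21, so %GC = 21/38 × 100 = 55.263%
Salt term: 16.6 × (-0.235) = -3.901
GC term: 0.41 × 55.263 = 22.658; length term: −500/38 = −13.158
Tm = 81.5 + (-3.901) + 22.658 − 13.158 = 87.099 → 87.1°C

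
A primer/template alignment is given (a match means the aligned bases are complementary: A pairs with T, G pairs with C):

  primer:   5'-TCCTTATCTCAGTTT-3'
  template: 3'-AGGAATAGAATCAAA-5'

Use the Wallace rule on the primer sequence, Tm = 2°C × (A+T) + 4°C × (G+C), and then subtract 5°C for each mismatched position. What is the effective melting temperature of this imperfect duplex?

Primer base counts: A=2, T=8, G=1, C=4 → A+T=10, G+C=5
Perfect-match Tm = 2(10) + 4(5) = 20 + 20 = 40°C
Mismatches (positions where the bases are not complementary): 1 (at position 10)
Effective Tm = 40 − 1×5 = 40 − 5 = 35°C

35°C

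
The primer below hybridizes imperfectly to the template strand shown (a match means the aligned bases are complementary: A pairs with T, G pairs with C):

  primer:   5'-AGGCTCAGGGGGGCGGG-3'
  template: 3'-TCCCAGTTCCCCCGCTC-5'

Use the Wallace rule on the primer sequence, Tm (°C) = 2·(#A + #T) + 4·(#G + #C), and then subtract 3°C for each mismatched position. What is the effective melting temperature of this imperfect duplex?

53°C

Primer base counts: A=2, T=1, G=11, C=3 → A+T=3, G+C=14
Perfect-match Tm = 2(3) + 4(14) = 6 + 56 = 62°C
Mismatches (positions where the bases are not complementary): 3 (at positions 4, 8, 16)
Effective Tm = 62 − 3×3 = 62 − 9 = 53°C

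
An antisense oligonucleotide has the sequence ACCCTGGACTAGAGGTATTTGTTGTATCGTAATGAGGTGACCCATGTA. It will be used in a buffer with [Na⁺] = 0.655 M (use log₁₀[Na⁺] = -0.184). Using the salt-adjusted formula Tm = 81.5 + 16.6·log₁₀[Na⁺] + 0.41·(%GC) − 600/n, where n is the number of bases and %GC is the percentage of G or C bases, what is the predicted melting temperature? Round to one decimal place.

83.9°C

Length n = 48. Scanning the sequence gives C=8, G=13, A=12, T=15.
G+C = 21, so %GC = 21/48 × 100 = 43.75%
Salt term: 16.6 × (-0.184) = -3.054
GC term: 0.41 × 43.75 = 17.938; length term: −600/48 = −12.5
Tm = 81.5 + (-3.054) + 17.938 − 12.5 = 83.884 → 83.9°C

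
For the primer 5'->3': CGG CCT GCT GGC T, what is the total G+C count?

10

Counting bases: T=3, G=5, A=0, C=5
Total G or C: 5 + 5 = 10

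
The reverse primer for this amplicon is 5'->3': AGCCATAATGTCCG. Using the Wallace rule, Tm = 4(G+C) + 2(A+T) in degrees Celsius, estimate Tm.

42°C

Scanning the sequence gives A=4, G=3, T=3, C=4.
A+T = 7, G+C = 7
Tm = 4·7 + 2·7 = 28 + 14 = 42°C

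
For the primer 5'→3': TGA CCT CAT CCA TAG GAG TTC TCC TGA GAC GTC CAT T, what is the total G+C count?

18

Base counts: T=11, A=8, C=11, G=7
G+C = 7 + 11 = 18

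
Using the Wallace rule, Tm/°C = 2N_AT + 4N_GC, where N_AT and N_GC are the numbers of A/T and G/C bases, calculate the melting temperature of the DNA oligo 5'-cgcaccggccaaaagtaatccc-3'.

70°C

Scanning the sequence gives G=4, T=2, A=7, C=9.
So N_AT = 9 and N_GC = 13.
Tm = 2(9) + 4(13) = 18 + 52 = 70°C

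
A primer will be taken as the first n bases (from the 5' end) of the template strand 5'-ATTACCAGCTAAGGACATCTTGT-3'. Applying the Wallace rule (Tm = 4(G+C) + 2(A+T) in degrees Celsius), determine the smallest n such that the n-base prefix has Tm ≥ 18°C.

First 6 bases: ATTACC → Tm = 16°C (< 18°C)
First 7 bases: ATTACCA → Tm = 18°C (≥ 18°C)
Each additional base adds 2°C (A/T) or 4°C (G/C), so Tm is non-decreasing in n; n = 7 is the first length to reach 18°C.

n = 7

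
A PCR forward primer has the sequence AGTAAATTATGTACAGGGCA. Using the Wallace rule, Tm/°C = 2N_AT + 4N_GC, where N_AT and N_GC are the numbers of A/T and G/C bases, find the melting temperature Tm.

54°C

G=5, A=8, T=5, C=2
AT pairs contribute 13, GC pairs contribute 7.
Tm = 4·7 + 2·13 = 28 + 26 = 54°C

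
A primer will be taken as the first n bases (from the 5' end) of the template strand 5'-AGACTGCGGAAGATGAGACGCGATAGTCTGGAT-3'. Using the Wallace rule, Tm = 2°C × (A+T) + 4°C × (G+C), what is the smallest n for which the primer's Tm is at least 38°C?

n = 12

First 11 bases: AGACTGCGGAA → Tm = 34°C (< 38°C)
First 12 bases: AGACTGCGGAAG → Tm = 38°C (≥ 38°C)
Since every base adds ≥2°C, Tm only increases with n, so the threshold is first crossed at n = 12.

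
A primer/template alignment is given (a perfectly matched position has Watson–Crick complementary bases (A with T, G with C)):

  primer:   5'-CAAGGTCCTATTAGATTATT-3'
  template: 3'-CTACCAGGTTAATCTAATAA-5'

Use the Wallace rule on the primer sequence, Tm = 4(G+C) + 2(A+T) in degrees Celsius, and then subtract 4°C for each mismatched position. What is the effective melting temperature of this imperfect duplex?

Primer base counts: A=6, T=8, G=3, C=3 → A+T=14, G+C=6
Perfect-match Tm = 2(14) + 4(6) = 28 + 24 = 52°C
Mismatches (positions where the bases are not complementary): 3 (at positions 1, 3, 9)
Effective Tm = 52 − 3×4 = 52 − 12 = 40°C

40°C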